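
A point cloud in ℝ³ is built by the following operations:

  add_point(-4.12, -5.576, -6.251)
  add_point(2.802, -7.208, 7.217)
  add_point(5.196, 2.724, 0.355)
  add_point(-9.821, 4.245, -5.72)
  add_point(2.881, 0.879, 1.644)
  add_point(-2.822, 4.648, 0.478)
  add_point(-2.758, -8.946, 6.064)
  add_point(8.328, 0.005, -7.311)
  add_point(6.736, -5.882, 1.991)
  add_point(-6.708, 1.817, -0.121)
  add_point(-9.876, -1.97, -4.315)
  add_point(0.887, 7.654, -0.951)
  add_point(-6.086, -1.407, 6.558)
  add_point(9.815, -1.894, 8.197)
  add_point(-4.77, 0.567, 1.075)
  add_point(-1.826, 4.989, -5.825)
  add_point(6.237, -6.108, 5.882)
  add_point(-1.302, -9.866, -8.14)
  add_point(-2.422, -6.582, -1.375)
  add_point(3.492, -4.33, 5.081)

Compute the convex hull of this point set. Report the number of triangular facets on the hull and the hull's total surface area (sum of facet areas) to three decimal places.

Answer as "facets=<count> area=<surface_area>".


facets=22 area=947.537

Points on the hull: [1, 3, 5, 6, 7, 8, 10, 11, 12, 13, 15, 16, 17] (13 of 20).

Per-facet area ½‖(b−a)×(c−a)‖:
  f1: (p12, p11, p13) → 98.7300
  f2: (p3, p12, p10) → 36.2714
  f3: (p3, p15, p11) → 21.9548
  f4: (p3, p17, p10) → 32.5644
  f5: (p6, p17, p10) → 79.5627
  f6: (p6, p12, p10) → 47.5636
  f7: (p7, p11, p13) → 90.3850
  f8: (p7, p15, p11) → 35.0888
  f9: (p7, p3, p17) → 111.2002
  f10: (p7, p3, p15) → 24.3235
  f11: (p5, p12, p11) → 11.9632
  f12: (p5, p3, p11) → 21.4431
  f13: (p5, p3, p12) → 42.5041
  f14: (p1, p12, p13) → 44.2432
  f15: (p1, p6, p12) → 24.3931
  f16: (p1, p16, p13) → 9.2179
  f17: (p1, p6, p17) → 42.1946
  f18: (p1, p16, p17) → 30.9431
  f19: (p8, p7, p17) → 69.4488
  f20: (p8, p16, p17) → 20.2270
  f21: (p8, p7, p13) → 41.9645
  f22: (p8, p16, p13) → 11.3499
Σ area = 947.537

Euler: V−E+F = 13−33+22 = 2.


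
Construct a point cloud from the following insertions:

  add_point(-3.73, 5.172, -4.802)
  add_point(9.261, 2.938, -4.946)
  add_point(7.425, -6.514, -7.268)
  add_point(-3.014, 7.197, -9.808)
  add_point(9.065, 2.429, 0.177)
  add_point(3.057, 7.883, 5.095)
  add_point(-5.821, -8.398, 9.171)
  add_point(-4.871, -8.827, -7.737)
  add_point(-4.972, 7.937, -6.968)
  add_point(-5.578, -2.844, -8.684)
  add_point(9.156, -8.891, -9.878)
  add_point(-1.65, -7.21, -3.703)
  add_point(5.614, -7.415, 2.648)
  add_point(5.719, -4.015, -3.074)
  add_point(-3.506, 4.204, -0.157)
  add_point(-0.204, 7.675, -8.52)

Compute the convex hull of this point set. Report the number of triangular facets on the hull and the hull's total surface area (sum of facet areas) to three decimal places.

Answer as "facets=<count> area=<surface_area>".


Extreme-point indices: [1, 3, 4, 5, 6, 7, 8, 9, 10, 12, 14, 15] — 12 of 16 on the boundary.

Facet areas (half cross-product norm):
  f1: (p7, p10, p6) → 117.6050
  f2: (p15, p10, p1) → 69.1011
  f3: (p15, p5, p1) → 67.6345
  f4: (p15, p5, p8) → 35.0384
  f5: (p14, p8, p6) → 32.4201
  f6: (p14, p5, p6) → 72.4387
  f7: (p14, p5, p8) → 32.6248
  f8: (p12, p10, p6) → 61.9016
  f9: (p12, p5, p6) → 102.5409
  f10: (p3, p15, p10) → 28.6505
  f11: (p3, p15, p8) → 5.4670
  f12: (p4, p5, p1) → 21.4057
  f13: (p4, p12, p5) → 49.7828
  f14: (p4, p10, p1) → 31.5845
  f15: (p4, p12, p10) → 68.7432
  f16: (p9, p7, p10) → 43.0702
  f17: (p9, p3, p10) → 82.5388
  f18: (p9, p3, p8) → 18.3839
  f19: (p9, p8, p6) → 101.1695
  f20: (p9, p7, p6) → 51.2591
Σ area = 1093.360

Check V−E+F: 12 − 30 + 20 = 2.

facets=20 area=1093.360


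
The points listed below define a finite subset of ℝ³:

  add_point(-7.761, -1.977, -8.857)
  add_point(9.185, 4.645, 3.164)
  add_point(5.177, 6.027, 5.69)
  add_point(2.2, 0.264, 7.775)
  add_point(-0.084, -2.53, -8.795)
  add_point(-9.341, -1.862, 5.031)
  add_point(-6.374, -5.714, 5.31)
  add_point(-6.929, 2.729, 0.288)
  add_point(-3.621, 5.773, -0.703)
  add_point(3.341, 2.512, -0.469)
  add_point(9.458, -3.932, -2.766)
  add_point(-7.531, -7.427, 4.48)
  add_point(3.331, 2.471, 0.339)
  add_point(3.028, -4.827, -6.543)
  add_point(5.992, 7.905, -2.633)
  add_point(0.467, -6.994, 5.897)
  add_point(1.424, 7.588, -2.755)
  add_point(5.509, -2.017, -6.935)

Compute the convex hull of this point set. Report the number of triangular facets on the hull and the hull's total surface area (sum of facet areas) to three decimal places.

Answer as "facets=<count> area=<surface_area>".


Points on the hull: [0, 1, 2, 3, 4, 5, 6, 7, 8, 10, 11, 13, 14, 15, 16, 17] (16 of 18).

Area of each hull facet:
  f1: (p11, p0, p5) → 40.7002
  f2: (p17, p14, p10) → 32.7616
  f3: (p1, p14, p10) → 38.3773
  f4: (p13, p11, p0) → 78.3872
  f5: (p13, p17, p10) → 11.3222
  f6: (p6, p3, p5) → 26.1046
  f7: (p6, p11, p5) → 5.2221
  f8: (p15, p1, p10) → 65.6152
  f9: (p15, p1, p3) → 31.7884
  f10: (p15, p13, p10) → 46.2278
  f11: (p15, p13, p11) → 52.3671
  f12: (p15, p6, p3) → 26.8090
  f13: (p15, p6, p11) → 7.1326
  f14: (p7, p0, p5) → 34.8858
  f15: (p7, p8, p5) → 9.1678
  f16: (p7, p8, p0) → 23.4091
  f17: (p16, p0, p14) → 24.3898
  f18: (p16, p8, p0) → 33.1798
  f19: (p4, p0, p14) → 47.9216
  f20: (p4, p17, p14) → 31.0348
  f21: (p4, p13, p0) → 11.6909
  f22: (p4, p13, p17) → 8.4323
  f23: (p2, p1, p3) → 16.1657
  f24: (p2, p3, p5) → 35.6042
  f25: (p2, p8, p5) → 60.0367
  f26: (p2, p16, p8) → 26.8953
  f27: (p2, p1, p14) → 18.1556
  f28: (p2, p16, p14) → 19.5608
Σ area = 863.345

Euler characteristic 16−42+28 = 2 ✓

facets=28 area=863.345


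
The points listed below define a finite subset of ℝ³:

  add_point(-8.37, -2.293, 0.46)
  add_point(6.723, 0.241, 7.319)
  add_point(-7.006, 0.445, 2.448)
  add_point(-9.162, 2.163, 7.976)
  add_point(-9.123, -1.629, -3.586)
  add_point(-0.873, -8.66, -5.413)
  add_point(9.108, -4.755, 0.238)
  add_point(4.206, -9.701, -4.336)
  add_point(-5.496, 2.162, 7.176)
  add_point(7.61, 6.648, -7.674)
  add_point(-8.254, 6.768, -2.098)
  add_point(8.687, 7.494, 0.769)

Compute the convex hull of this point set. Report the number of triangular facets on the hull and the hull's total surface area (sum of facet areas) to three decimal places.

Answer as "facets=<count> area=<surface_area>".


Hull vertices (10/12): indices [0, 1, 3, 4, 5, 6, 7, 9, 10, 11].

Per-facet area ½‖(b−a)×(c−a)‖:
  f1: (p9, p11, p6) → 51.9693
  f2: (p1, p11, p3) → 79.0860
  f3: (p1, p11, p6) → 44.1807
  f4: (p10, p11, p3) → 95.4280
  f5: (p10, p9, p11) → 70.3242
  f6: (p7, p9, p6) → 57.7956
  f7: (p7, p5, p9) → 45.0584
  f8: (p7, p1, p6) → 29.7743
  f9: (p7, p5, p3) → 46.6926
  f10: (p7, p1, p3) → 124.1335
  f11: (p0, p5, p3) → 31.4134
  f12: (p4, p5, p9) → 95.5326
  f13: (p4, p10, p9) → 72.0377
  f14: (p4, p0, p5) → 22.8457
  f15: (p4, p10, p3) → 46.0358
  f16: (p4, p0, p3) → 12.4145
Σ area = 924.722

Euler characteristic 10−24+16 = 2 ✓

facets=16 area=924.722


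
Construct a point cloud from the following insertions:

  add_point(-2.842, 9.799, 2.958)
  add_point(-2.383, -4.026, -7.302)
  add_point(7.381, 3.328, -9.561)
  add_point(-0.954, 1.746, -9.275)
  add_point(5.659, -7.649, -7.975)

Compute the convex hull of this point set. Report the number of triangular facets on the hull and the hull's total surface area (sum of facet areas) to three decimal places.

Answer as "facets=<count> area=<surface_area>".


Extreme-point indices: [0, 1, 2, 3, 4] — 5 of 5 on the boundary.

Area of each hull facet:
  f1: (p4, p2, p0) → 96.2511
  f2: (p1, p4, p0) → 69.8711
  f3: (p3, p2, p0) → 62.5912
  f4: (p3, p1, p0) → 45.2024
  f5: (p3, p4, p2) → 44.8395
  f6: (p3, p1, p4) → 27.4135
Σ area = 346.169

Euler: V−E+F = 5−9+6 = 2.

facets=6 area=346.169


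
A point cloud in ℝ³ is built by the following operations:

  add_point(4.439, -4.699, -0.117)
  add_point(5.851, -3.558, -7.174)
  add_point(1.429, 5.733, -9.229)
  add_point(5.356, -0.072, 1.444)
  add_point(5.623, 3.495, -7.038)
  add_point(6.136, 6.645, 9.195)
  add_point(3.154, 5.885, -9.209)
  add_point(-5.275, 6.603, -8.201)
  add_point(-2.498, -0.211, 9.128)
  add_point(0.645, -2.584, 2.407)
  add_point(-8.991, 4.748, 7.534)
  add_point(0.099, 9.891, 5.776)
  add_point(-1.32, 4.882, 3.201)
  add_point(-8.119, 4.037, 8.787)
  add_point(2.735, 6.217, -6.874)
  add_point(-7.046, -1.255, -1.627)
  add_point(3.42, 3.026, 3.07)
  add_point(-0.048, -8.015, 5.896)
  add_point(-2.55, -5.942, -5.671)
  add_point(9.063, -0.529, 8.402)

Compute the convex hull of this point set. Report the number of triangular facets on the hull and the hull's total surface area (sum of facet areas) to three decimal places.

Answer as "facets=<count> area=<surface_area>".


facets=26 area=1016.406

Extreme-point indices: [0, 1, 2, 4, 5, 6, 7, 8, 10, 11, 13, 15, 17, 18, 19] — 15 of 20 on the boundary.

Area of each hull facet:
  f1: (p8, p17, p19) → 48.1870
  f2: (p18, p1, p17) → 53.2277
  f3: (p18, p1, p2) → 46.1061
  f4: (p0, p17, p19) → 42.4694
  f5: (p0, p1, p19) → 29.6963
  f6: (p0, p1, p17) → 14.2375
  f7: (p4, p1, p19) → 55.9893
  f8: (p13, p11, p10) → 8.8576
  f9: (p13, p17, p10) → 10.9170
  f10: (p13, p8, p17) → 20.9119
  f11: (p7, p18, p2) → 42.7154
  f12: (p7, p11, p10) → 78.5312
  f13: (p5, p4, p19) → 62.1473
  f14: (p5, p13, p11) → 39.0264
  f15: (p5, p8, p19) → 41.2294
  f16: (p5, p13, p8) → 37.6521
  f17: (p6, p7, p2) → 1.5817
  f18: (p6, p7, p11) → 63.6935
  f19: (p6, p1, p2) → 8.5302
  f20: (p6, p4, p1) → 11.5084
  f21: (p6, p5, p11) → 59.7334
  f22: (p6, p5, p4) → 30.3396
  f23: (p15, p7, p10) → 57.2379
  f24: (p15, p7, p18) → 39.7575
  f25: (p15, p17, p10) → 68.0094
  f26: (p15, p18, p17) → 44.1123
Σ area = 1016.406

Euler characteristic 15−39+26 = 2 ✓


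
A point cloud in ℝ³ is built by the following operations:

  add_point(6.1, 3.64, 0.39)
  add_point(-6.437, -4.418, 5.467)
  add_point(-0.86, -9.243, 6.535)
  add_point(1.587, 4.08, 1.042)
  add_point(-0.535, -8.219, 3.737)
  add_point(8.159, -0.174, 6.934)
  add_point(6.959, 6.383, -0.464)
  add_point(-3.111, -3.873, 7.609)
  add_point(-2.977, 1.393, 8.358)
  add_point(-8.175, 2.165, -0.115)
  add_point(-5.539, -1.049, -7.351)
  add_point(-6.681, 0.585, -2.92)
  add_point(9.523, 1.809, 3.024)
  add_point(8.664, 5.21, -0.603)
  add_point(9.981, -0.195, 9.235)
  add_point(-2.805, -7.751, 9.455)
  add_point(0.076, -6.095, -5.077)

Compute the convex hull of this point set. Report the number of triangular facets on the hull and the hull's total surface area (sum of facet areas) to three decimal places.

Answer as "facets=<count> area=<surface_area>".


facets=18 area=748.712

Hull vertices (11/17): indices [1, 2, 6, 8, 9, 10, 12, 13, 14, 15, 16].

Facet areas (half cross-product norm):
  f1: (p6, p10, p9) → 63.9613
  f2: (p8, p6, p9) → 69.4608
  f3: (p8, p6, p14) → 73.6536
  f4: (p16, p2, p14) → 86.6678
  f5: (p16, p10, p2) → 43.8197
  f6: (p1, p8, p9) → 31.3610
  f7: (p1, p10, p9) → 35.9976
  f8: (p1, p10, p2) → 47.8952
  f9: (p15, p2, p14) → 27.4051
  f10: (p15, p8, p14) → 59.6069
  f11: (p15, p1, p2) → 12.0855
  f12: (p15, p1, p8) → 23.1980
  f13: (p12, p16, p14) → 44.1510
  f14: (p13, p6, p10) → 15.6394
  f15: (p13, p16, p10) → 58.6760
  f16: (p13, p12, p16) → 36.8133
  f17: (p13, p6, p14) → 11.1518
  f18: (p13, p12, p14) → 7.1675
Σ area = 748.712

Euler characteristic 11−27+18 = 2 ✓


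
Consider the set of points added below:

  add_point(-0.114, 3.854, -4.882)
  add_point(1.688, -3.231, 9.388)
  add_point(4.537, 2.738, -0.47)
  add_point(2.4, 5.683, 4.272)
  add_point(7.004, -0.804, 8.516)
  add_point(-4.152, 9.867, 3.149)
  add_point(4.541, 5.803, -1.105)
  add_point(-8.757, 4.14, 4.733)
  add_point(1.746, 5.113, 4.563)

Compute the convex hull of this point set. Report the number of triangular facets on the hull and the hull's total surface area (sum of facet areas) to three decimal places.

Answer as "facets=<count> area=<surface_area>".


Points on the hull: [0, 1, 2, 3, 4, 5, 6, 7] (8 of 9).

Triangle areas on the boundary:
  f1: (p0, p5, p7) → 40.6202
  f2: (p6, p0, p5) → 32.0404
  f3: (p1, p5, p7) → 51.1331
  f4: (p1, p5, p4) → 46.0990
  f5: (p1, p0, p7) → 84.6848
  f6: (p3, p5, p4) → 17.0452
  f7: (p3, p6, p4) → 25.1755
  f8: (p3, p6, p5) → 22.4242
  f9: (p2, p6, p4) → 13.2258
  f10: (p2, p6, p0) → 9.7001
  f11: (p2, p1, p4) → 29.4041
  f12: (p2, p1, p0) → 33.9312
Σ area = 405.484

Euler characteristic 8−18+12 = 2 ✓

facets=12 area=405.484


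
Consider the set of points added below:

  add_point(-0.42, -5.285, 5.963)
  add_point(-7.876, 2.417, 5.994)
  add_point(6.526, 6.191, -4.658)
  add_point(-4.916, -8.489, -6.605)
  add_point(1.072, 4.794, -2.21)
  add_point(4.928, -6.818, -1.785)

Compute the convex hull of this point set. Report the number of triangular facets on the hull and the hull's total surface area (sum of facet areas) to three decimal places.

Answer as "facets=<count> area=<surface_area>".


facets=8 area=497.795

6 of the 6 inputs are extreme points: [0, 1, 2, 3, 4, 5].

Facet areas (half cross-product norm):
  f1: (p0, p2, p1) → 89.8967
  f2: (p0, p3, p1) → 73.4544
  f3: (p5, p3, p2) → 73.4411
  f4: (p5, p0, p2) → 63.7626
  f5: (p5, p0, p3) → 52.4932
  f6: (p4, p2, p1) → 11.7655
  f7: (p4, p3, p1) → 90.8721
  f8: (p4, p3, p2) → 42.1094
Σ area = 497.795

Check V−E+F: 6 − 12 + 8 = 2.


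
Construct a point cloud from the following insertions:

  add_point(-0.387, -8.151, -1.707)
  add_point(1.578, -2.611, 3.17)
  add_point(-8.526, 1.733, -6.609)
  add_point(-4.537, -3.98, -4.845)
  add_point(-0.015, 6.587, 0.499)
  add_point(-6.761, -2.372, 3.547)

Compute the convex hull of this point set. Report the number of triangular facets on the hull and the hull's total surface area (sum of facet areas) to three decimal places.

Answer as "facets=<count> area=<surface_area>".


Hull vertices (6/6): indices [0, 1, 2, 3, 4, 5].

Facet areas (half cross-product norm):
  f1: (p5, p4, p2) → 58.1187
  f2: (p5, p4, p1) → 39.8906
  f3: (p0, p4, p1) → 32.7443
  f4: (p0, p5, p1) → 31.1990
  f5: (p3, p4, p2) → 42.4788
  f6: (p3, p0, p4) → 42.0461
  f7: (p3, p5, p2) → 31.6894
  f8: (p3, p0, p5) → 28.9759
Σ area = 307.143

Euler characteristic 6−12+8 = 2 ✓

facets=8 area=307.143


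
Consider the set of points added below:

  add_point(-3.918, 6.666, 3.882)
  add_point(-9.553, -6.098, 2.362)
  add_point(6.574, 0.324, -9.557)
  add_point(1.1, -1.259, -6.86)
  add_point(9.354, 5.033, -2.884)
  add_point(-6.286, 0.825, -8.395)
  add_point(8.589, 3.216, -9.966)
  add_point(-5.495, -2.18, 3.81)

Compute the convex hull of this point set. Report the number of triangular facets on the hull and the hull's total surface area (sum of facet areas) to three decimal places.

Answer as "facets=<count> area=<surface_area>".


8 of the 8 inputs are extreme points: [0, 1, 2, 3, 4, 5, 6, 7].

Triangle areas on the boundary:
  f1: (p6, p0, p4) → 51.1816
  f2: (p5, p0, p1) → 80.8710
  f3: (p5, p6, p0) → 103.4463
  f4: (p7, p4, p1) → 33.7225
  f5: (p7, p0, p1) → 16.1560
  f6: (p7, p0, p4) → 67.2652
  f7: (p2, p4, p1) → 90.8049
  f8: (p2, p6, p4) → 12.8961
  f9: (p2, p5, p6) → 19.2387
  f10: (p3, p5, p1) → 51.5528
  f11: (p3, p2, p1) → 11.9174
  f12: (p3, p2, p5) → 18.3436
Σ area = 557.396

Check V−E+F: 8 − 18 + 12 = 2.

facets=12 area=557.396


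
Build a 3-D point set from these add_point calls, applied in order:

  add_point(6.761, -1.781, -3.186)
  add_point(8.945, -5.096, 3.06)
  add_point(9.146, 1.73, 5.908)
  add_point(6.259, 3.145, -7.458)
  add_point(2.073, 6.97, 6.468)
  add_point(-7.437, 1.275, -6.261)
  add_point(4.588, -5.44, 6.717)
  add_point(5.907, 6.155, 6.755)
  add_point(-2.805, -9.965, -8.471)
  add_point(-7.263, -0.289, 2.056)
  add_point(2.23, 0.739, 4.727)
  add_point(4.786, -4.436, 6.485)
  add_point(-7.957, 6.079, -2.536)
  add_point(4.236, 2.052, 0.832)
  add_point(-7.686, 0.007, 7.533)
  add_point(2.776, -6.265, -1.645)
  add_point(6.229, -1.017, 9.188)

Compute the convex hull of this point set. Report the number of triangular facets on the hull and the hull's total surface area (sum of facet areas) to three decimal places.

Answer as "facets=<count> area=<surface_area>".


facets=20 area=939.146

Extreme-point indices: [0, 1, 2, 3, 4, 5, 6, 7, 8, 12, 14, 16] — 12 of 17 on the boundary.

Per-facet area ½‖(b−a)×(c−a)‖:
  f1: (p4, p3, p12) → 91.8109
  f2: (p1, p16, p2) → 18.4932
  f3: (p1, p3, p2) → 48.7492
  f4: (p5, p3, p12) → 42.3064
  f5: (p5, p3, p8) → 82.7057
  f6: (p7, p16, p2) → 14.3662
  f7: (p7, p4, p16) → 14.3792
  f8: (p7, p3, p2) → 38.0800
  f9: (p7, p4, p3) → 28.5572
  f10: (p6, p1, p8) → 48.6238
  f11: (p6, p1, p16) → 15.1734
  f12: (p14, p4, p16) → 55.8840
  f13: (p14, p6, p16) → 35.6983
  f14: (p14, p4, p12) → 66.1467
  f15: (p14, p6, p8) → 114.5244
  f16: (p14, p5, p12) → 35.6440
  f17: (p14, p5, p8) → 85.1517
  f18: (p0, p3, p8) → 44.1738
  f19: (p0, p1, p8) → 48.7176
  f20: (p0, p1, p3) → 9.9604
Σ area = 939.146

Euler characteristic 12−30+20 = 2 ✓


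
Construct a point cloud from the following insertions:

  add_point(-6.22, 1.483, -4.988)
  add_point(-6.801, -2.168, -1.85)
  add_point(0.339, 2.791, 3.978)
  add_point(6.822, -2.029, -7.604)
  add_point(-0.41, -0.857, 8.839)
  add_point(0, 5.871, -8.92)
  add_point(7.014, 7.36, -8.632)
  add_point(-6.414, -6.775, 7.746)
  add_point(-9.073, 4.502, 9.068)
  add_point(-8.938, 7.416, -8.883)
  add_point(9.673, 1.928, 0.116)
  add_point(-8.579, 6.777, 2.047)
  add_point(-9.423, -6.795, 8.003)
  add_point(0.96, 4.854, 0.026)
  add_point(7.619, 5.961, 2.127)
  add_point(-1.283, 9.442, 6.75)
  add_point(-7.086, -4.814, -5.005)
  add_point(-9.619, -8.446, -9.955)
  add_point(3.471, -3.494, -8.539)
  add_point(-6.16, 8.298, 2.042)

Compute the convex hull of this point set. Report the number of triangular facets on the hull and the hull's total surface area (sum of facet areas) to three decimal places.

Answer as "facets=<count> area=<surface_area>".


facets=26 area=1289.433

Hull vertices (15/20): indices [3, 4, 5, 6, 7, 8, 9, 10, 11, 12, 14, 15, 17, 18, 19].

Area of each hull facet:
  f1: (p3, p6, p10) → 40.4844
  f2: (p3, p7, p10) → 89.8491
  f3: (p14, p6, p10) → 25.8779
  f4: (p14, p6, p15) → 54.2051
  f5: (p9, p8, p17) → 144.0641
  f6: (p9, p6, p15) → 124.8087
  f7: (p12, p8, p17) → 100.6058
  f8: (p12, p7, p17) → 27.1595
  f9: (p18, p7, p17) → 121.3626
  f10: (p18, p3, p7) → 34.6745
  f11: (p18, p6, p17) → 62.8453
  f12: (p18, p3, p6) → 16.5165
  f13: (p4, p14, p15) → 53.3433
  f14: (p4, p8, p15) → 43.7773
  f15: (p4, p7, p10) → 47.0423
  f16: (p4, p14, p10) → 30.9039
  f17: (p4, p12, p8) → 50.1117
  f18: (p4, p12, p7) → 9.2000
  f19: (p5, p6, p17) → 43.1262
  f20: (p5, p9, p17) → 71.5767
  f21: (p5, p9, p6) → 12.1571
  f22: (p19, p8, p15) → 28.3013
  f23: (p19, p9, p15) → 20.5374
  f24: (p11, p9, p8) → 10.9467
  f25: (p11, p19, p8) → 10.3046
  f26: (p11, p19, p9) → 15.6508
Σ area = 1289.433

Check V−E+F: 15 − 39 + 26 = 2.


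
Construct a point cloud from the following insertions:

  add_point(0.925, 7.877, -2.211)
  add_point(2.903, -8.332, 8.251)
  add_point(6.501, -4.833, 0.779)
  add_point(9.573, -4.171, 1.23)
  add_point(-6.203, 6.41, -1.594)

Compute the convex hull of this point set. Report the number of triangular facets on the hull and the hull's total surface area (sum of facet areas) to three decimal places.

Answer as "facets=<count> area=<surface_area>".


facets=6 area=313.343

5 of the 5 inputs are extreme points: [0, 1, 2, 3, 4].

Triangle areas on the boundary:
  f1: (p0, p1, p4) → 70.3583
  f2: (p0, p1, p3) → 79.8038
  f3: (p2, p1, p4) → 76.8835
  f4: (p2, p1, p3) → 13.3846
  f5: (p2, p0, p4) → 50.9449
  f6: (p2, p0, p3) → 21.9680
Σ area = 313.343

Euler: V−E+F = 5−9+6 = 2.


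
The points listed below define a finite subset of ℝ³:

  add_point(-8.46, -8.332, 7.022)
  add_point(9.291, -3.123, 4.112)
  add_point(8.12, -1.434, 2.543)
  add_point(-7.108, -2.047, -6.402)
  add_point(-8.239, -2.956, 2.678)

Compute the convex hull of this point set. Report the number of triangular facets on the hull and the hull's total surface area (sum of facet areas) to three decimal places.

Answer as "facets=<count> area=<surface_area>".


5 of the 5 inputs are extreme points: [0, 1, 2, 3, 4].

Per-facet area ½‖(b−a)×(c−a)‖:
  f1: (p3, p1, p0) → 130.8755
  f2: (p2, p3, p1) → 16.8616
  f3: (p4, p1, p0) → 60.7955
  f4: (p4, p2, p1) → 19.6005
  f5: (p4, p3, p0) → 22.6711
  f6: (p4, p2, p3) → 74.7984
Σ area = 325.603

Euler characteristic 5−9+6 = 2 ✓

facets=6 area=325.603


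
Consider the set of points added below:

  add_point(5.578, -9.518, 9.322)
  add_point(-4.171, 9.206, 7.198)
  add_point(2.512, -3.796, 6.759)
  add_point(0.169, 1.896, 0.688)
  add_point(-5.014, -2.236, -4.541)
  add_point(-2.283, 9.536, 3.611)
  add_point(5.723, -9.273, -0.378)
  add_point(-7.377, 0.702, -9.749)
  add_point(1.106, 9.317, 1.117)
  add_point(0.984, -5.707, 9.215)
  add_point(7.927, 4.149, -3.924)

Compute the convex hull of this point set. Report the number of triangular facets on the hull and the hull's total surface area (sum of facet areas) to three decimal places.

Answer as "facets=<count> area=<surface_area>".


Points on the hull: [0, 1, 4, 5, 6, 7, 8, 9, 10] (9 of 11).

Triangle areas on the boundary:
  f1: (p6, p10, p7) → 113.8053
  f2: (p6, p0, p10) → 65.5022
  f3: (p8, p10, p7) → 78.0228
  f4: (p8, p5, p7) → 34.2463
  f5: (p8, p0, p10) → 95.0397
  f6: (p1, p5, p7) → 29.2394
  f7: (p1, p8, p0) → 83.4528
  f8: (p1, p8, p5) → 3.8859
  f9: (p9, p1, p0) → 25.0040
  f10: (p4, p9, p0) → 40.8356
  f11: (p4, p6, p7) → 27.1211
  f12: (p4, p6, p0) → 62.2646
  f13: (p4, p1, p7) → 50.6634
  f14: (p4, p9, p1) → 109.3613
Σ area = 818.444

Euler: V−E+F = 9−21+14 = 2.

facets=14 area=818.444


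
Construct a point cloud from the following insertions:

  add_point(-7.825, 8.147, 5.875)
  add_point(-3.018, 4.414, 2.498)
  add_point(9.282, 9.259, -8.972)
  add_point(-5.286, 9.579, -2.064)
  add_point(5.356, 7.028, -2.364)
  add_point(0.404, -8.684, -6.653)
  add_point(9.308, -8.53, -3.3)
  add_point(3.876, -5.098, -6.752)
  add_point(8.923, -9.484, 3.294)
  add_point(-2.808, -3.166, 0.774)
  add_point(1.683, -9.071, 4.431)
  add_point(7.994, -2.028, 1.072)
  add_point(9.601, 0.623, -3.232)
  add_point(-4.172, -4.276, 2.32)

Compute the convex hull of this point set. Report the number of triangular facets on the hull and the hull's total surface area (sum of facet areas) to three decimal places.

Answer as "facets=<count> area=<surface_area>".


12 of the 14 inputs are extreme points: [0, 2, 3, 4, 5, 6, 7, 8, 10, 11, 12, 13].

Triangle areas on the boundary:
  f1: (p11, p8, p0) → 64.7165
  f2: (p11, p8, p12) → 15.4304
  f3: (p2, p3, p0) → 50.6238
  f4: (p2, p11, p12) → 14.2391
  f5: (p2, p5, p3) → 146.7369
  f6: (p10, p8, p0) → 61.1075
  f7: (p10, p5, p8) → 40.9439
  f8: (p13, p3, p0) → 55.9206
  f9: (p13, p5, p3) → 78.9914
  f10: (p13, p10, p0) → 37.8663
  f11: (p13, p10, p5) → 40.6876
  f12: (p6, p8, p12) → 30.2692
  f13: (p6, p5, p8) → 30.3701
  f14: (p6, p2, p12) → 26.7150
  f15: (p4, p11, p0) → 77.7823
  f16: (p4, p2, p0) → 34.6583
  f17: (p4, p2, p11) → 36.7278
  f18: (p7, p2, p5) → 15.9853
  f19: (p7, p6, p5) → 17.9403
  f20: (p7, p6, p2) → 54.8245
Σ area = 932.537

Euler characteristic 12−30+20 = 2 ✓

facets=20 area=932.537


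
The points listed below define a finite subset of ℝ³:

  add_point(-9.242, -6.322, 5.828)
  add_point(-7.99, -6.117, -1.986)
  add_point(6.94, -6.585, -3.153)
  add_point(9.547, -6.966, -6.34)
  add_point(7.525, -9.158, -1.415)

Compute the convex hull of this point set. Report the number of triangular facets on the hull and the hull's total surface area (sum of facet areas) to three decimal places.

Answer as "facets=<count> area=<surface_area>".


facets=6 area=221.934

Extreme-point indices: [0, 1, 2, 3, 4] — 5 of 5 on the boundary.

Area of each hull facet:
  f1: (p1, p4, p0) → 62.2084
  f2: (p1, p4, p3) → 44.2083
  f3: (p2, p4, p0) → 29.1128
  f4: (p2, p4, p3) → 6.3540
  f5: (p2, p1, p0) → 57.6627
  f6: (p2, p1, p3) → 22.3877
Σ area = 221.934

Check V−E+F: 5 − 9 + 6 = 2.


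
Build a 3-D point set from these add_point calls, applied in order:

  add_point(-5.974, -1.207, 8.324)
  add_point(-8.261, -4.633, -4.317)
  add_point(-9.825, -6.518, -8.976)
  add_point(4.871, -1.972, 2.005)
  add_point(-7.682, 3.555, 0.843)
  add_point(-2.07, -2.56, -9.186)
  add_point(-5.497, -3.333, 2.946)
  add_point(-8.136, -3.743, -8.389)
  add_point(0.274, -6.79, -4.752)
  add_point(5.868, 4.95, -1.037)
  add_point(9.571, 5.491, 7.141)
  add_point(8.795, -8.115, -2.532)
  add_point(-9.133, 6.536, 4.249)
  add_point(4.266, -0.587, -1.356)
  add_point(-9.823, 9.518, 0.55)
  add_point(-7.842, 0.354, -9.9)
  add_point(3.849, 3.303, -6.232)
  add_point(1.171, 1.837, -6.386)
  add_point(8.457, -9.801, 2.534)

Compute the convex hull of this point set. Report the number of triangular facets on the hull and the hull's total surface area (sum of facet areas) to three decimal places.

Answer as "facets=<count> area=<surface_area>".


Hull vertices (11/19): indices [0, 2, 5, 9, 10, 11, 12, 14, 15, 16, 18].

Per-facet area ½‖(b−a)×(c−a)‖:
  f1: (p18, p0, p2) → 158.0409
  f2: (p18, p0, p10) → 123.2188
  f3: (p12, p14, p2) → 44.3315
  f4: (p12, p0, p2) → 83.5151
  f5: (p12, p14, p10) → 43.4977
  f6: (p12, p0, p10) → 78.8321
  f7: (p15, p14, p2) → 44.1930
  f8: (p15, p16, p14) → 85.9155
  f9: (p9, p14, p10) → 70.6869
  f10: (p9, p16, p14) → 47.0447
  f11: (p5, p15, p2) → 22.9977
  f12: (p5, p15, p16) → 27.1029
  f13: (p11, p18, p10) → 42.8018
  f14: (p11, p9, p10) → 60.4334
  f15: (p11, p9, p16) → 37.3632
  f16: (p11, p5, p16) → 55.7959
  f17: (p11, p18, p2) → 50.8454
  f18: (p11, p5, p2) → 52.3144
Σ area = 1128.931

Euler characteristic 11−27+18 = 2 ✓

facets=18 area=1128.931


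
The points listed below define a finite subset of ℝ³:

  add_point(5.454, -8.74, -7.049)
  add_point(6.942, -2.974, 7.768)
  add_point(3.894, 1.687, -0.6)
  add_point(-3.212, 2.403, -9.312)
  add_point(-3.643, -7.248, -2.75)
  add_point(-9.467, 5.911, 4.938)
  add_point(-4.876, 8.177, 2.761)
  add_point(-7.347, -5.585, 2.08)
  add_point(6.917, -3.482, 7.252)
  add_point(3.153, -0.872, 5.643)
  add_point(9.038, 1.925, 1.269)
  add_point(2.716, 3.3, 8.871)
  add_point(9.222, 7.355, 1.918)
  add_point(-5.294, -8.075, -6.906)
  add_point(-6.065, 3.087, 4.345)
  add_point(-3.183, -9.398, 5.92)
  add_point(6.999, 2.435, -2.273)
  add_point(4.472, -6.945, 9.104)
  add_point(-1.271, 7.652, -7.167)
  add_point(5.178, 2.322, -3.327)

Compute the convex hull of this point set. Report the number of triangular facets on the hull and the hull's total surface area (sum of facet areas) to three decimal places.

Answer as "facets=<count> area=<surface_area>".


15 of the 20 inputs are extreme points: [0, 1, 3, 5, 6, 7, 8, 10, 11, 12, 13, 15, 16, 17, 18].

Facet areas (half cross-product norm):
  f1: (p18, p3, p5) → 44.1147
  f2: (p18, p0, p3) → 38.6858
  f3: (p13, p3, p5) → 87.1859
  f4: (p13, p0, p15) → 69.5113
  f5: (p13, p0, p3) → 58.4369
  f6: (p17, p15, p5) → 71.3385
  f7: (p17, p11, p5) → 63.3378
  f8: (p17, p0, p15) → 66.1120
  f9: (p6, p18, p5) → 22.8824
  f10: (p6, p18, p12) → 68.6075
  f11: (p6, p11, p5) → 29.8553
  f12: (p6, p11, p12) → 56.0246
  f13: (p16, p0, p12) → 14.6542
  f14: (p16, p18, p12) → 36.7765
  f15: (p16, p18, p0) → 66.0547
  f16: (p7, p15, p5) → 35.4056
  f17: (p7, p13, p5) → 49.3998
  f18: (p7, p13, p15) → 31.5409
  f19: (p10, p0, p12) → 21.0329
  f20: (p8, p17, p0) → 35.3275
  f21: (p8, p10, p0) → 57.8191
  f22: (p1, p10, p12) → 19.9764
  f23: (p1, p8, p10) → 3.0173
  f24: (p1, p11, p12) → 39.2593
  f25: (p1, p17, p11) → 17.4162
  f26: (p1, p8, p17) → 1.6191
Σ area = 1105.392

Check V−E+F: 15 − 39 + 26 = 2.

facets=26 area=1105.392


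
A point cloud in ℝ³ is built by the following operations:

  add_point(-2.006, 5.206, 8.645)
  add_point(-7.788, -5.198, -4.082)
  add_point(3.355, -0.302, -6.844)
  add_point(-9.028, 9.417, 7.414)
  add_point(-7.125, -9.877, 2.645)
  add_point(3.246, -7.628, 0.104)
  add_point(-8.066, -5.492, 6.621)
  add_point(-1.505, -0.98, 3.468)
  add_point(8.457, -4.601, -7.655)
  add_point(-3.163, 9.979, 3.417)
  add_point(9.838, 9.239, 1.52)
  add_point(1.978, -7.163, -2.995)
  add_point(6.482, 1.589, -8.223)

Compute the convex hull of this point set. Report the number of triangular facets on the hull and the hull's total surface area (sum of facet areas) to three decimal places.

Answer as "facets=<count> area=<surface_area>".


facets=18 area=1002.258

Extreme-point indices: [0, 1, 3, 4, 5, 6, 8, 9, 10, 11, 12] — 11 of 13 on the boundary.

Triangle areas on the boundary:
  f1: (p0, p10, p3) → 52.2399
  f2: (p9, p10, p3) → 21.3288
  f3: (p9, p12, p10) → 83.8803
  f4: (p9, p1, p3) → 62.4071
  f5: (p9, p1, p12) → 125.6468
  f6: (p8, p12, p10) → 37.9746
  f7: (p8, p1, p12) → 52.6535
  f8: (p5, p0, p10) → 111.6963
  f9: (p5, p8, p10) → 81.0997
  f10: (p6, p5, p4) → 32.3162
  f11: (p6, p5, p0) → 80.7994
  f12: (p6, p0, p3) → 51.5863
  f13: (p6, p1, p3) → 80.0914
  f14: (p6, p1, p4) → 24.4765
  f15: (p11, p5, p4) → 18.3224
  f16: (p11, p5, p8) → 13.6736
  f17: (p11, p1, p4) → 39.5556
  f18: (p11, p8, p1) → 32.5097
Σ area = 1002.258

Euler characteristic 11−27+18 = 2 ✓


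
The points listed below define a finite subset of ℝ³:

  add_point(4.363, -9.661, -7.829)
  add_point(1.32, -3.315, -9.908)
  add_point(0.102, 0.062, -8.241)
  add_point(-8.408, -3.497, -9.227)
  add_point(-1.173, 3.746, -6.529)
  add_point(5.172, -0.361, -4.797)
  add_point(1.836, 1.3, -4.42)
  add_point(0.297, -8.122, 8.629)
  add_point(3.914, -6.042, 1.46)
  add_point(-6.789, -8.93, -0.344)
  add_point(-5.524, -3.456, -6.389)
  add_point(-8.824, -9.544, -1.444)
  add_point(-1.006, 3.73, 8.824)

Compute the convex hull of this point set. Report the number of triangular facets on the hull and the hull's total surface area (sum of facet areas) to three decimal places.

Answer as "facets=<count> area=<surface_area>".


Extreme-point indices: [0, 1, 3, 4, 5, 7, 8, 11, 12] — 9 of 13 on the boundary.

Facet areas (half cross-product norm):
  f1: (p7, p0, p11) → 96.1289
  f2: (p7, p12, p11) → 81.3924
  f3: (p3, p0, p11) → 66.9404
  f4: (p3, p12, p11) → 91.2985
  f5: (p8, p0, p5) → 38.1335
  f6: (p8, p7, p0) → 28.1450
  f7: (p8, p12, p5) → 56.3188
  f8: (p8, p7, p12) → 48.5811
  f9: (p1, p0, p5) → 25.8013
  f10: (p1, p3, p0) → 33.1378
  f11: (p4, p1, p3) → 38.0196
  f12: (p4, p3, p12) → 78.4472
  f13: (p4, p1, p5) → 25.1975
  f14: (p4, p12, p5) → 57.8924
Σ area = 765.434

Euler: V−E+F = 9−21+14 = 2.

facets=14 area=765.434


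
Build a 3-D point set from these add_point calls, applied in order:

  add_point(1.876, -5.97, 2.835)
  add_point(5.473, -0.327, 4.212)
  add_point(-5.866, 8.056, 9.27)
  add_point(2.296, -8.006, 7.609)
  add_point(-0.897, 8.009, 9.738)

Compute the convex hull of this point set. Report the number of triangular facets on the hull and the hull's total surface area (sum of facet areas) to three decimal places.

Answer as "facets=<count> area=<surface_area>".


5 of the 5 inputs are extreme points: [0, 1, 2, 3, 4].

Triangle areas on the boundary:
  f1: (p0, p1, p2) → 50.7301
  f2: (p0, p3, p2) → 44.9458
  f3: (p0, p3, p1) → 17.7058
  f4: (p4, p1, p2) → 25.6658
  f5: (p4, p3, p2) → 40.3495
  f6: (p4, p3, p1) → 51.7383
Σ area = 231.135

Check V−E+F: 5 − 9 + 6 = 2.

facets=6 area=231.135


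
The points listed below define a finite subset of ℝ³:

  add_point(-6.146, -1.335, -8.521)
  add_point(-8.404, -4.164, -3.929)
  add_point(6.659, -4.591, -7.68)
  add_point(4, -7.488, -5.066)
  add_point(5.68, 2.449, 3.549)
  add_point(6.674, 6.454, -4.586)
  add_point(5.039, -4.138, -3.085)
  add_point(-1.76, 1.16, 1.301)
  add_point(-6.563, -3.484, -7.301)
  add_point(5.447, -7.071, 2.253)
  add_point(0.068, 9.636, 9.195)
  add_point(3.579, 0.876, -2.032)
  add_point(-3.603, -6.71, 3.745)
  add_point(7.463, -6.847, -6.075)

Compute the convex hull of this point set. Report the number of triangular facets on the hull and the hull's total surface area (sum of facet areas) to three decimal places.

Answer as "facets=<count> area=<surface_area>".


Hull vertices (11/14): indices [0, 1, 2, 3, 4, 5, 8, 9, 10, 12, 13].

Facet areas (half cross-product norm):
  f1: (p0, p10, p1) → 60.9279
  f2: (p5, p0, p10) → 121.0105
  f3: (p12, p10, p1) → 82.3493
  f4: (p8, p0, p1) → 3.7206
  f5: (p2, p5, p13) → 13.1907
  f6: (p2, p5, p0) → 74.0948
  f7: (p2, p8, p13) → 18.0814
  f8: (p2, p8, p0) → 16.5350
  f9: (p3, p12, p1) → 52.8692
  f10: (p3, p8, p1) → 21.9892
  f11: (p3, p8, p13) → 13.8848
  f12: (p9, p12, p10) → 80.2857
  f13: (p9, p3, p13) → 13.6469
  f14: (p9, p3, p12) → 34.2802
  f15: (p4, p5, p10) → 47.5773
  f16: (p4, p9, p10) → 35.6524
  f17: (p4, p5, p13) → 57.7210
  f18: (p4, p9, p13) → 40.9845
Σ area = 788.801

Euler characteristic 11−27+18 = 2 ✓

facets=18 area=788.801


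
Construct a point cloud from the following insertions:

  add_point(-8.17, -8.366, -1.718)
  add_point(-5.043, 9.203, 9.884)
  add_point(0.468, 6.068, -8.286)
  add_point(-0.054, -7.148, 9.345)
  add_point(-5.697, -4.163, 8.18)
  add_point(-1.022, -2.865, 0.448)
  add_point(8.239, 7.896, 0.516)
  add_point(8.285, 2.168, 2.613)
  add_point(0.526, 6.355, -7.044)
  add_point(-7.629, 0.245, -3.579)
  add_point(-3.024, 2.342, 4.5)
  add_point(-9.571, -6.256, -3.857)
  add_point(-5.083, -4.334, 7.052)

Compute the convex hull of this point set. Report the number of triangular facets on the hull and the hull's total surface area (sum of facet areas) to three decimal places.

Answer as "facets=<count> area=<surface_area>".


10 of the 13 inputs are extreme points: [0, 1, 2, 3, 4, 6, 7, 8, 9, 11].

Triangle areas on the boundary:
  f1: (p3, p1, p7) → 108.9951
  f2: (p9, p1, p11) → 44.3773
  f3: (p9, p2, p11) → 26.8143
  f4: (p9, p2, p1) → 90.1710
  f5: (p6, p1, p7) → 49.3961
  f6: (p6, p2, p7) → 36.0019
  f7: (p0, p3, p7) → 97.7757
  f8: (p0, p2, p11) → 25.1689
  f9: (p0, p2, p7) → 122.4536
  f10: (p8, p2, p1) → 4.1001
  f11: (p8, p6, p1) → 87.7040
  f12: (p8, p6, p2) → 4.6941
  f13: (p4, p3, p1) → 40.2873
  f14: (p4, p0, p3) → 35.2122
  f15: (p4, p1, p11) → 82.6022
  f16: (p4, p0, p11) → 16.5033
Σ area = 872.257

Check V−E+F: 10 − 24 + 16 = 2.

facets=16 area=872.257


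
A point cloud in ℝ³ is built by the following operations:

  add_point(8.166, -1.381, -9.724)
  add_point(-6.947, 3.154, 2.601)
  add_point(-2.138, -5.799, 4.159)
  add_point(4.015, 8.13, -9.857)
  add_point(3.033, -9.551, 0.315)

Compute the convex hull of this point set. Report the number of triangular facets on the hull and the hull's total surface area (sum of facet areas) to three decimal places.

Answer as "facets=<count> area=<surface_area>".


5 of the 5 inputs are extreme points: [0, 1, 2, 3, 4].

Triangle areas on the boundary:
  f1: (p4, p0, p1) → 112.6290
  f2: (p3, p0, p1) → 89.8804
  f3: (p3, p4, p0) → 66.2364
  f4: (p2, p4, p1) → 27.9448
  f5: (p2, p3, p1) → 88.8821
  f6: (p2, p3, p4) → 75.3228
Σ area = 460.896

Euler characteristic 5−9+6 = 2 ✓

facets=6 area=460.896


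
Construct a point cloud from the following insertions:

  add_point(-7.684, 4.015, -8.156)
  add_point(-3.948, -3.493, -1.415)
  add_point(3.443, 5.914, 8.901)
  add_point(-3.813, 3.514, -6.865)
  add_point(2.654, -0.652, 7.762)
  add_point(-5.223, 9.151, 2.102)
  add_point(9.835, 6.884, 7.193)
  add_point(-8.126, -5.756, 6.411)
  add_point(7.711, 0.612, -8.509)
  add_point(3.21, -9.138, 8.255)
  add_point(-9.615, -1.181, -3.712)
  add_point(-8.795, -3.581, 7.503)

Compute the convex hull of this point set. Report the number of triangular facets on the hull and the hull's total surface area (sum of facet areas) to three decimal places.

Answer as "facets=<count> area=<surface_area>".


Extreme-point indices: [0, 1, 2, 5, 6, 7, 8, 9, 10, 11] — 10 of 12 on the boundary.

Area of each hull facet:
  f1: (p8, p9, p6) → 139.6776
  f2: (p0, p8, p10) → 55.6072
  f3: (p1, p8, p10) → 42.0035
  f4: (p1, p8, p9) → 94.6073
  f5: (p7, p11, p10) → 14.1447
  f6: (p7, p11, p9) → 13.6575
  f7: (p7, p1, p10) → 29.9253
  f8: (p7, p1, p9) → 53.3304
  f9: (p2, p9, p6) → 49.8183
  f10: (p2, p11, p9) → 91.3805
  f11: (p5, p2, p11) → 78.5579
  f12: (p5, p11, p10) → 69.2744
  f13: (p5, p0, p10) → 41.0746
  f14: (p5, p2, p6) → 32.5656
  f15: (p5, p8, p6) → 127.7889
  f16: (p5, p0, p8) → 92.1359
Σ area = 1025.550

Euler characteristic 10−24+16 = 2 ✓

facets=16 area=1025.550


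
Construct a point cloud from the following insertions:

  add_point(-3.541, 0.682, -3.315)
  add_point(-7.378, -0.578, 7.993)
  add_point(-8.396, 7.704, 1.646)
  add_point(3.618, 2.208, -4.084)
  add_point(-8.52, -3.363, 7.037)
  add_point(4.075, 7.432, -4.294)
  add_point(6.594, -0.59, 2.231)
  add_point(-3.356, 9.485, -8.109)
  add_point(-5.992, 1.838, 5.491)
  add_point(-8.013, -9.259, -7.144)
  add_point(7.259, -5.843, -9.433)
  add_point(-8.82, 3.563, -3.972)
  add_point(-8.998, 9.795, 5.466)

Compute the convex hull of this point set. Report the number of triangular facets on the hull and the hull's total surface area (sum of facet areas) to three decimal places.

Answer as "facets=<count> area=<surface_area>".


Points on the hull: [1, 4, 5, 6, 7, 9, 10, 11, 12] (9 of 13).

Facet areas (half cross-product norm):
  f1: (p7, p9, p10) → 136.6333
  f2: (p6, p1, p12) → 81.4991
  f3: (p4, p1, p12) → 11.7984
  f4: (p4, p6, p1) → 23.2909
  f5: (p4, p9, p10) → 121.1005
  f6: (p4, p6, p10) → 99.8470
  f7: (p11, p7, p12) → 51.2030
  f8: (p11, p7, p9) → 52.3356
  f9: (p11, p4, p12) → 67.0314
  f10: (p11, p4, p9) → 81.7161
  f11: (p5, p7, p10) → 60.7507
  f12: (p5, p6, p10) → 66.2262
  f13: (p5, p7, p12) → 63.0712
  f14: (p5, p6, p12) → 87.5247
Σ area = 1004.028

Check V−E+F: 9 − 21 + 14 = 2.

facets=14 area=1004.028


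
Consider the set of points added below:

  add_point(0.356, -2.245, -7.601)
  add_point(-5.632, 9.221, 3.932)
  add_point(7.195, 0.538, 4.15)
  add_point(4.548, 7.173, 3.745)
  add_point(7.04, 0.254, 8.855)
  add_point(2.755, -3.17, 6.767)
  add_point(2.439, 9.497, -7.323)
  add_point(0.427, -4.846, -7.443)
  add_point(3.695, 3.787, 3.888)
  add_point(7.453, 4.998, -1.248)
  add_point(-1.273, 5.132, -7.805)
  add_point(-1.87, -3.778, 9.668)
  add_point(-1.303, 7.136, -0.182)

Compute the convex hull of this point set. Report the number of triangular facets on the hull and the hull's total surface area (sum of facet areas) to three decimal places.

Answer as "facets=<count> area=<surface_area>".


Points on the hull: [0, 1, 2, 3, 4, 5, 6, 7, 9, 10, 11] (11 of 13).

Facet areas (half cross-product norm):
  f1: (p11, p7, p1) → 121.3644
  f2: (p6, p7, p9) → 59.9531
  f3: (p4, p11, p1) → 71.1512
  f4: (p10, p7, p1) → 62.9742
  f5: (p10, p6, p1) → 37.6905
  f6: (p3, p4, p1) → 42.3122
  f7: (p3, p4, p9) → 27.5907
  f8: (p3, p6, p1) → 58.5059
  f9: (p3, p6, p9) → 27.8358
  f10: (p2, p7, p9) → 47.2092
  f11: (p2, p4, p9) → 9.7324
  f12: (p2, p4, p7) → 22.0918
  f13: (p5, p11, p7) → 36.9967
  f14: (p5, p4, p7) → 35.9823
  f15: (p5, p4, p11) → 14.0394
  f16: (p0, p6, p7) → 3.3847
  f17: (p0, p10, p7) → 1.8875
  f18: (p0, p10, p6) → 17.3897
Σ area = 698.092

Check V−E+F: 11 − 27 + 18 = 2.

facets=18 area=698.092


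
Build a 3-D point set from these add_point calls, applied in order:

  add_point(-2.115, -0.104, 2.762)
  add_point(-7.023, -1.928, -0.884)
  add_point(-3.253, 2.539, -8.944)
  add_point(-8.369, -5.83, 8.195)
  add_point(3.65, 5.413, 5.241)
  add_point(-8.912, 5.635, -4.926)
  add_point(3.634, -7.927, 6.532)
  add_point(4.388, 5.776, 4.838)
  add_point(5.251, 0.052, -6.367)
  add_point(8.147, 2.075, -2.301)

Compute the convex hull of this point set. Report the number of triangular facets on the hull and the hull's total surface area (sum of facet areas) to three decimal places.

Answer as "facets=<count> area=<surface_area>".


9 of the 10 inputs are extreme points: [1, 2, 3, 4, 5, 6, 7, 8, 9].

Triangle areas on the boundary:
  f1: (p7, p9, p5) → 72.5287
  f2: (p2, p9, p5) → 46.1671
  f3: (p4, p3, p5) → 121.4526
  f4: (p4, p7, p5) → 6.9495
  f5: (p6, p7, p9) → 58.7054
  f6: (p6, p4, p3) → 81.4065
  f7: (p6, p4, p7) → 5.5178
  f8: (p8, p2, p9) → 19.7845
  f9: (p8, p6, p9) → 37.9142
  f10: (p8, p6, p2) → 67.5699
  f11: (p1, p6, p3) → 60.2295
  f12: (p1, p6, p2) → 67.3154
  f13: (p1, p3, p5) → 30.0666
  f14: (p1, p2, p5) → 32.1480
Σ area = 707.756

Euler characteristic 9−21+14 = 2 ✓

facets=14 area=707.756
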